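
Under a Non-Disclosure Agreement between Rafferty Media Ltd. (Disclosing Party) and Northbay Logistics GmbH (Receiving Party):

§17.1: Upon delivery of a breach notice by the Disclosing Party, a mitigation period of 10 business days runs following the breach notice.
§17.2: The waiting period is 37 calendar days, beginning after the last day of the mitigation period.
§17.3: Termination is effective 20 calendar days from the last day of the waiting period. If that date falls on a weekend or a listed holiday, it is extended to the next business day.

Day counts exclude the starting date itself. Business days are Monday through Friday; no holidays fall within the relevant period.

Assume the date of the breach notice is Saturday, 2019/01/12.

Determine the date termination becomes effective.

2019/03/25

From Saturday, 2019/01/12, 10 business days (Jan 14, Jan 15, Jan 16, Jan 17, Jan 18, Jan 21, Jan 22, Jan 23, Jan 24, Jan 25, skipping weekends) brings us to Friday, 2019/01/25, which is the last day of the mitigation period.
Adding 37 calendar days to 2019/01/25 gives 2019/03/03, which is the last day of the waiting period.
The date termination becomes effective: 2019/03/03 + 20 days = 2019/03/23. That falls on a Saturday, so it rolls to the next business day, Monday, 2019/03/25.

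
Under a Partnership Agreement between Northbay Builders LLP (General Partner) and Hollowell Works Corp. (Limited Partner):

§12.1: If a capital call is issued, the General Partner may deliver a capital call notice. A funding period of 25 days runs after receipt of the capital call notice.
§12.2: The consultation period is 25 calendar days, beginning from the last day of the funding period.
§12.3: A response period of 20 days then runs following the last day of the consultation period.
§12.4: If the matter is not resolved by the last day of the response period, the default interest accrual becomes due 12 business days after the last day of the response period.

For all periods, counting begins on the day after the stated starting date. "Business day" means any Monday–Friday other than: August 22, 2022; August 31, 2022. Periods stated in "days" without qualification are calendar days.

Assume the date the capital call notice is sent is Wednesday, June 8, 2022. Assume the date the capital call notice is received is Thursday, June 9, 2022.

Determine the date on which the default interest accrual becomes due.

September 7, 2022

Adding 25 calendar days to June 9, 2022 gives July 4, 2022, which is the last day of the funding period.
Adding 25 calendar days to July 4, 2022 gives July 29, 2022, which is the last day of the consultation period.
The last day of the response period: 20 calendar days after July 29, 2022 is August 18, 2022.
The date on which the default interest accrual becomes due: 12 business days after Thursday, August 18, 2022, skipping weekends and the listed holidays on Aug 22, Aug 31 — Aug 19, Aug 23, Aug 24, Aug 25, …, Sep 5, Sep 6, Sep 7 — lands on Wednesday, September 7, 2022.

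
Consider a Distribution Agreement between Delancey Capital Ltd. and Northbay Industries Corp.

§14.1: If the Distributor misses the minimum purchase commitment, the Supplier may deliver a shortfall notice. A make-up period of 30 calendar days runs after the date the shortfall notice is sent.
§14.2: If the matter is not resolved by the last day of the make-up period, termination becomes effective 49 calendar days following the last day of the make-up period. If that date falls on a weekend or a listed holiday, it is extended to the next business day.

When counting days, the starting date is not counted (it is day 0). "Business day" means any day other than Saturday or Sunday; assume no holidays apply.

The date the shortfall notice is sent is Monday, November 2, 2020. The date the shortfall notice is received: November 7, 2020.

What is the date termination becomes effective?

Adding 30 calendar days to November 2, 2020 gives December 2, 2020, which is the last day of the make-up period.
The date termination becomes effective: December 2, 2020 + 49 days = January 20, 2021. January 20, 2021 is a Wednesday, so no roll-forward applies.

January 20, 2021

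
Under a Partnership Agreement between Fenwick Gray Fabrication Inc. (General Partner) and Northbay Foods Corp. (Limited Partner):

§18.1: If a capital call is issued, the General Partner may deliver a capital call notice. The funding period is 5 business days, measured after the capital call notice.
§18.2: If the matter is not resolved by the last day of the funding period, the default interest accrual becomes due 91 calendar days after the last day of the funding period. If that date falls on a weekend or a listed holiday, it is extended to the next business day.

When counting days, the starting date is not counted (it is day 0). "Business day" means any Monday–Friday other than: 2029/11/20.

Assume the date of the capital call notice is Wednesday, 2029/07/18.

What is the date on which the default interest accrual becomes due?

From Wednesday, 2029/07/18, 5 business days (Jul 19, Jul 20, Jul 23, Jul 24, Jul 25, skipping weekends) brings us to Wednesday, 2029/07/25, which is the last day of the funding period.
Adding 91 calendar days to 2029/07/25 gives 2029/10/24, which is the date on which the default interest accrual becomes due. 2029/10/24 is a Wednesday and is not a listed holiday, so no roll-forward applies.

2029/10/24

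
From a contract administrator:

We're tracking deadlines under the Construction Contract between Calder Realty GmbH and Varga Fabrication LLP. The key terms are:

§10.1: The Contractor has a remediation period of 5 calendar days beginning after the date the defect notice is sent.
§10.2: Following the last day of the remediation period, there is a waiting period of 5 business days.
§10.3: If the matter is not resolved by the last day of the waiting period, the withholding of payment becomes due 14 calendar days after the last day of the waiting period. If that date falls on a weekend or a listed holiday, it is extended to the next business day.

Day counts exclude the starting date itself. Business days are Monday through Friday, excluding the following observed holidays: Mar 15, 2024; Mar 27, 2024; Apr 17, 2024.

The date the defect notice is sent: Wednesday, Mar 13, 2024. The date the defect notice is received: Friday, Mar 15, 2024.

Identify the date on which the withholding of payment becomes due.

Apr 8, 2024

The last day of the remediation period: 5 calendar days after Mar 13, 2024 is Mar 18, 2024.
The last day of the waiting period: 5 business days after Monday, Mar 18, 2024, skipping weekends — Mar 19, Mar 20, Mar 21, Mar 22, Mar 25 — lands on Monday, Mar 25, 2024.
The date on which the withholding of payment becomes due: 14 calendar days after Mar 25, 2024 is Apr 8, 2024. Apr 8, 2024 is a Monday and is not a listed holiday, so no roll-forward applies.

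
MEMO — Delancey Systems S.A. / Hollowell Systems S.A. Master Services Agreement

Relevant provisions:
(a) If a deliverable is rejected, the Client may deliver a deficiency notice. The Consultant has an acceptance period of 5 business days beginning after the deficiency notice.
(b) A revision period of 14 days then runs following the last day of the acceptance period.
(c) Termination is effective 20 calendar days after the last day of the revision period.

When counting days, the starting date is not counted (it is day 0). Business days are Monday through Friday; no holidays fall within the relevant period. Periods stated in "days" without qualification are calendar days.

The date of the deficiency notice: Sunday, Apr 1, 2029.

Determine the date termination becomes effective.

May 10, 2029

The last day of the acceptance period: counting 5 business days from Sunday, Apr 1, 2029 (Apr 2, Apr 3, Apr 4, Apr 5, Apr 6, skipping weekends) reaches Friday, Apr 6, 2029.
The last day of the revision period: 14 calendar days after Apr 6, 2029 is Apr 20, 2029.
The date termination becomes effective: 20 calendar days after Apr 20, 2029 is May 10, 2029.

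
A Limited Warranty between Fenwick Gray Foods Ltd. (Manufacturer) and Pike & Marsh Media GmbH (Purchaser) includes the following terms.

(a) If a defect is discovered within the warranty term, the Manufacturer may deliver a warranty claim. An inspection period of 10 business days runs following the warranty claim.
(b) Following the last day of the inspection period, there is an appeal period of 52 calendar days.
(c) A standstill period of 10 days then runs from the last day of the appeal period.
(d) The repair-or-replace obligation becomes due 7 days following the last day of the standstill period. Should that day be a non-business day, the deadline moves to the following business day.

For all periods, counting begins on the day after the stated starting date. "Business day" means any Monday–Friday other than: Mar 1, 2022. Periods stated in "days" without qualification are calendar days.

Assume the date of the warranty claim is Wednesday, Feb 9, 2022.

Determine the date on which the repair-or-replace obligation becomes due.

The last day of the inspection period: counting 10 business days from Wednesday, Feb 9, 2022 (Feb 10, Feb 11, Feb 14, Feb 15, Feb 16, Feb 17, Feb 18, Feb 21, Feb 22, Feb 23, skipping weekends) reaches Wednesday, Feb 23, 2022.
The last day of the appeal period: Feb 23, 2022 + 52 days = Apr 16, 2022.
The last day of the standstill period: Apr 16, 2022 + 10 days = Apr 26, 2022.
Adding 7 calendar days to Apr 26, 2022 gives May 3, 2022, which is the date on which the repair-or-replace obligation becomes due. May 3, 2022 is a Tuesday and is not a listed holiday, so no roll-forward applies.

May 3, 2022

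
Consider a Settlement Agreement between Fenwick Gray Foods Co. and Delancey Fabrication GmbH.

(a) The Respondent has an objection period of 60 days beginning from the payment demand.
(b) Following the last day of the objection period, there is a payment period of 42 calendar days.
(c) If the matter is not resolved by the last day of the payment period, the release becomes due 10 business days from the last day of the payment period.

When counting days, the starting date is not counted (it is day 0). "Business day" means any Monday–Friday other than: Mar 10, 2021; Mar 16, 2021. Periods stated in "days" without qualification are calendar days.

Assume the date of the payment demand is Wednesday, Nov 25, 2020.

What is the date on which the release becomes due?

Adding 60 calendar days to Nov 25, 2020 gives Jan 24, 2021, which is the last day of the objection period.
The last day of the payment period: Jan 24, 2021 + 42 days = Mar 7, 2021.
The date on which the release becomes due: 10 business days after Sunday, Mar 7, 2021, skipping weekends and the listed holidays on Mar 10, Mar 16 — Mar 8, Mar 9, Mar 11, Mar 12, Mar 15, Mar 17, Mar 18, Mar 19, Mar 22, Mar 23 — lands on Tuesday, Mar 23, 2021.

Mar 23, 2021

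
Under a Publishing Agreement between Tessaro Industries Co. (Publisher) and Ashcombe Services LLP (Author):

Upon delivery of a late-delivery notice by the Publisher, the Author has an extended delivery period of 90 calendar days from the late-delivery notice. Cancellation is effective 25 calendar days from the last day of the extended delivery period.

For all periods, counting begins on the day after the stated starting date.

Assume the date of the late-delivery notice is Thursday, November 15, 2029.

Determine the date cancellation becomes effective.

The last day of the extended delivery period: 90 calendar days after November 15, 2029 is February 13, 2030.
The date cancellation becomes effective: February 13, 2030 + 25 days = March 10, 2030.

March 10, 2030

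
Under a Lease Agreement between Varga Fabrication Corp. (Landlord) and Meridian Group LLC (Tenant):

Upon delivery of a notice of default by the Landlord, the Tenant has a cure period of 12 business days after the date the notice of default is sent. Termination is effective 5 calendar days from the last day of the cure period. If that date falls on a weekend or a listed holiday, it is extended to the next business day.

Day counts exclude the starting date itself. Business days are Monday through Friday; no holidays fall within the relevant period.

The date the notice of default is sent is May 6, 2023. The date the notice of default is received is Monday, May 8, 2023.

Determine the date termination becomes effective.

From Saturday, May 6, 2023, 12 business days (May 8, May 9, May 10, May 11, …, May 19, May 22, May 23, skipping weekends) brings us to Tuesday, May 23, 2023, which is the last day of the cure period.
The date termination becomes effective: 5 calendar days after May 23, 2023 is May 28, 2023. That falls on a Sunday, so it rolls to the next business day, Monday, May 29, 2023.

May 29, 2023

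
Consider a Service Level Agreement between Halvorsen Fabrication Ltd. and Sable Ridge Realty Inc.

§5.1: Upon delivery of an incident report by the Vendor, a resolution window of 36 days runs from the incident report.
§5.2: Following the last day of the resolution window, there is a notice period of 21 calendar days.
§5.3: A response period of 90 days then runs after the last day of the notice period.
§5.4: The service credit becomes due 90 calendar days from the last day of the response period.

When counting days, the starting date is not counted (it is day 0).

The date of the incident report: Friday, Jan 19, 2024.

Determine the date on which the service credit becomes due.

Adding 36 calendar days to Jan 19, 2024 gives Feb 24, 2024, which is the last day of the resolution window.
Adding 21 calendar days to Feb 24, 2024 gives Mar 16, 2024, which is the last day of the notice period.
The last day of the response period: Mar 16, 2024 + 90 days = Jun 14, 2024.
Adding 90 calendar days to Jun 14, 2024 gives Sep 12, 2024, which is the date on which the service credit becomes due.

Sep 12, 2024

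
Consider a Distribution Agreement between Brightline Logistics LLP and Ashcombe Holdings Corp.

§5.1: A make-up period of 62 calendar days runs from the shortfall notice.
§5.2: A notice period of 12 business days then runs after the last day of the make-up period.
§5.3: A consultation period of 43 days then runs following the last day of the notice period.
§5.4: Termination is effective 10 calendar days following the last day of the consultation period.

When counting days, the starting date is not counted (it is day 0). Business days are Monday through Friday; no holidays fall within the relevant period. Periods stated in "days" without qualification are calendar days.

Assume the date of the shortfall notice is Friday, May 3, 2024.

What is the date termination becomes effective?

Adding 62 calendar days to May 3, 2024 gives July 4, 2024, which is the last day of the make-up period.
The last day of the notice period: counting 12 business days from Thursday, July 4, 2024 (Jul 5, Jul 8, Jul 9, Jul 10, …, Jul 18, Jul 19, Jul 22, skipping weekends) reaches Monday, July 22, 2024.
The last day of the consultation period: 43 calendar days after July 22, 2024 is September 3, 2024.
The date termination becomes effective: 10 calendar days after September 3, 2024 is September 13, 2024.

September 13, 2024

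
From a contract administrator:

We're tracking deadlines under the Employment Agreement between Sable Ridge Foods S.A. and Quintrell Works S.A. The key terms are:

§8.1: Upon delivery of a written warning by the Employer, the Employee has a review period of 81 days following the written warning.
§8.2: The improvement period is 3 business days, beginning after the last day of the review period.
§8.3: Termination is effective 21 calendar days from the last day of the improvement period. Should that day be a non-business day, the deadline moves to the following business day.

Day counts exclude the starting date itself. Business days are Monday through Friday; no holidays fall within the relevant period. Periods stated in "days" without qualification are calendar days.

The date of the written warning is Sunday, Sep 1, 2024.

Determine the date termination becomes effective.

Adding 81 calendar days to Sep 1, 2024 gives Nov 21, 2024, which is the last day of the review period.
The last day of the improvement period: 3 business days after Thursday, Nov 21, 2024, skipping weekends — Nov 22, Nov 25, Nov 26 — lands on Tuesday, Nov 26, 2024.
The date termination becomes effective: 21 calendar days after Nov 26, 2024 is Dec 17, 2024. Dec 17, 2024 is a Tuesday, so no roll-forward applies.

Dec 17, 2024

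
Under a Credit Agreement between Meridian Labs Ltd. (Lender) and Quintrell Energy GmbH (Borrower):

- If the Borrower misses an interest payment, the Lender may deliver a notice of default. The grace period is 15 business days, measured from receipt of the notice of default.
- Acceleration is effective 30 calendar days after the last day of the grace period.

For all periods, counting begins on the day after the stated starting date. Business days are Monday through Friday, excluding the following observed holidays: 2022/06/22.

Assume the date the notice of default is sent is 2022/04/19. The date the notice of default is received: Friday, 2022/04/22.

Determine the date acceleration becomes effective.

From Friday, 2022/04/22, 15 business days (Apr 25, Apr 26, Apr 27, Apr 28, …, May 11, May 12, May 13, skipping weekends) brings us to Friday, 2022/05/13, which is the last day of the grace period.
Adding 30 calendar days to 2022/05/13 gives 2022/06/12, which is the date acceleration becomes effective.

2022/06/12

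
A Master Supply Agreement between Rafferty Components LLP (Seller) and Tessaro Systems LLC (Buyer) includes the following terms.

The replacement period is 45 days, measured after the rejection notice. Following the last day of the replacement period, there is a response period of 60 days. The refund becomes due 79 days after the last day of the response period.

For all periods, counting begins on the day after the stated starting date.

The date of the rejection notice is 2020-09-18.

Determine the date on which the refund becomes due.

2021-03-21

The last day of the replacement period: 2020-09-18 + 45 days = 2020-11-02.
Adding 60 calendar days to 2020-11-02 gives 2021-01-01, which is the last day of the response period.
The date on which the refund becomes due: 79 calendar days after 2021-01-01 is 2021-03-21.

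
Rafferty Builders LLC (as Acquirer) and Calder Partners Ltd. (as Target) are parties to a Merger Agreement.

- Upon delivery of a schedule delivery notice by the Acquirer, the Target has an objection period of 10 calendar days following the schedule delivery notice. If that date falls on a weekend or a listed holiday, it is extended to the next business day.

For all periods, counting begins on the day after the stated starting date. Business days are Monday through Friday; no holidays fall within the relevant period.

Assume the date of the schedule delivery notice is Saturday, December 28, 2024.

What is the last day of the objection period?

January 7, 2025

The last day of the objection period: December 28, 2024 + 10 days = January 7, 2025. January 7, 2025 is a Tuesday, so no roll-forward applies.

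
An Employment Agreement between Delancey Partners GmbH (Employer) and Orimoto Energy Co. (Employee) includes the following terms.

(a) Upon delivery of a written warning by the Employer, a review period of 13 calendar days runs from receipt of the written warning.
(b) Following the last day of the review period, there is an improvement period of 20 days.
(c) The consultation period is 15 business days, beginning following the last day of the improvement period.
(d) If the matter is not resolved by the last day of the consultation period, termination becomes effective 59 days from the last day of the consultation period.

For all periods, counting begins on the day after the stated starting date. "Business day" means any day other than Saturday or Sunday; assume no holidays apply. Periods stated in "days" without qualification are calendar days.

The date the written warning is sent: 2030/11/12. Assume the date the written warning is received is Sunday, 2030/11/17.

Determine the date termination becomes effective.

Adding 13 calendar days to 2030/11/17 gives 2030/11/30, which is the last day of the review period.
The last day of the improvement period: 2030/11/30 + 20 days = 2030/12/20.
The last day of the consultation period: counting 15 business days from Friday, 2030/12/20 (Dec 23, Dec 24, Dec 25, Dec 26, …, Jan 8, Jan 9, Jan 10, skipping weekends) reaches Friday, 2031/01/10.
Adding 59 calendar days to 2031/01/10 gives 2031/03/10, which is the date termination becomes effective.

2031/03/10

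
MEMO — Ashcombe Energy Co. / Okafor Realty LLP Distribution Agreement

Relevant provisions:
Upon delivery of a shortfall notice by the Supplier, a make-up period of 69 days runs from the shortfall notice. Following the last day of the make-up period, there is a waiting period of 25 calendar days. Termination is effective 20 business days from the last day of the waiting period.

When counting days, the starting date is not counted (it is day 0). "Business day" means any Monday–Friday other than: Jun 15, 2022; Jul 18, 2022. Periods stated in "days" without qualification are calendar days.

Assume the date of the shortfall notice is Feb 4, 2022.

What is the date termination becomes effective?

Jun 6, 2022

Adding 69 calendar days to Feb 4, 2022 gives Apr 14, 2022, which is the last day of the make-up period.
The last day of the waiting period: 25 calendar days after Apr 14, 2022 is May 9, 2022.
The date termination becomes effective: 20 business days after Monday, May 9, 2022, skipping weekends — May 10, May 11, May 12, May 13, …, Jun 2, Jun 3, Jun 6 — lands on Monday, Jun 6, 2022.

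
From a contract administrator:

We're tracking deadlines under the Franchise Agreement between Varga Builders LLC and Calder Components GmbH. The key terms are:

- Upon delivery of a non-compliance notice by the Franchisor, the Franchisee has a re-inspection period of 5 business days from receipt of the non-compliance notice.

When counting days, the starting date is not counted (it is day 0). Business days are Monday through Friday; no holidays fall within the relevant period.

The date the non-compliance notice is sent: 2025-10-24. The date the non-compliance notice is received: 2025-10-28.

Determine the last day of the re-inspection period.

2025-11-04

The last day of the re-inspection period: 5 business days after Tuesday, 2025-10-28, skipping weekends — Oct 29, Oct 30, Oct 31, Nov 3, Nov 4 — lands on Tuesday, 2025-11-04.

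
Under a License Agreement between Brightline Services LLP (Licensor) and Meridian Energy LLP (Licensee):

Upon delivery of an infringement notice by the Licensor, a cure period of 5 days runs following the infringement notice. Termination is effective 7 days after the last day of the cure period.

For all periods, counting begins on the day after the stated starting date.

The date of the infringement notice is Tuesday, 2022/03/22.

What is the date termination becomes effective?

The last day of the cure period: 5 calendar days after 2022/03/22 is 2022/03/27.
The date termination becomes effective: 7 calendar days after 2022/03/27 is 2022/04/03.

2022/04/03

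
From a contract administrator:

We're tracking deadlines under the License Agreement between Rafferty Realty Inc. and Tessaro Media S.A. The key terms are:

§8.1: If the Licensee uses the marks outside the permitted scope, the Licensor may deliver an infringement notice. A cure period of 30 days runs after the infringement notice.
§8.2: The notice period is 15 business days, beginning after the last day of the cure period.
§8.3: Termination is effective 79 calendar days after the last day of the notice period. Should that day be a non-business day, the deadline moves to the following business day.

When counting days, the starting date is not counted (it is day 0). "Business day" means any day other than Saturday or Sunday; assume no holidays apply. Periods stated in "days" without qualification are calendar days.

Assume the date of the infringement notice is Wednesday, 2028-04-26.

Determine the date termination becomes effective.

2028-09-04

The last day of the cure period: 30 calendar days after 2028-04-26 is 2028-05-26.
The last day of the notice period: 15 business days after Friday, 2028-05-26, skipping weekends — May 29, May 30, May 31, Jun 1, …, Jun 14, Jun 15, Jun 16 — lands on Friday, 2028-06-16.
Adding 79 calendar days to 2028-06-16 gives 2028-09-03, which is the date termination becomes effective. That falls on a Sunday, so it rolls to the next business day, Monday, 2028-09-04.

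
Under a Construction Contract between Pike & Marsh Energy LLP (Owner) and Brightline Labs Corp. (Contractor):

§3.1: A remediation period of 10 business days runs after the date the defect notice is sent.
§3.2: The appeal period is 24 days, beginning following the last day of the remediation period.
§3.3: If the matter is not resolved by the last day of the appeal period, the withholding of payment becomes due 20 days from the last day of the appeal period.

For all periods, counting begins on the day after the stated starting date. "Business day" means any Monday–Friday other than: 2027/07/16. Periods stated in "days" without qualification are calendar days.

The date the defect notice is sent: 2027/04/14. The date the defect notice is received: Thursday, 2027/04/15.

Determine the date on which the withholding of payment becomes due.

The last day of the remediation period: 10 business days after Wednesday, 2027/04/14, skipping weekends — Apr 15, Apr 16, Apr 19, Apr 20, Apr 21, Apr 22, Apr 23, Apr 26, Apr 27, Apr 28 — lands on Wednesday, 2027/04/28.
The last day of the appeal period: 2027/04/28 + 24 days = 2027/05/22.
Adding 20 calendar days to 2027/05/22 gives 2027/06/11, which is the date on which the withholding of payment becomes due.

2027/06/11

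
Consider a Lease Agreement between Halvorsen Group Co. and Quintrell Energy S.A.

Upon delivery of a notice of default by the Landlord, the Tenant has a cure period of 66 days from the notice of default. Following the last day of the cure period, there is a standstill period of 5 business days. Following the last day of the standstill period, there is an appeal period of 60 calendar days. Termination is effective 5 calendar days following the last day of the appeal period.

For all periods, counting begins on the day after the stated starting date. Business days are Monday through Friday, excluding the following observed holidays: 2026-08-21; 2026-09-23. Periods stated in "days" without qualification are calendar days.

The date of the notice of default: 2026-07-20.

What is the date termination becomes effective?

Adding 66 calendar days to 2026-07-20 gives 2026-09-24, which is the last day of the cure period.
From Thursday, 2026-09-24, 5 business days (Sep 25, Sep 28, Sep 29, Sep 30, Oct 1, skipping weekends) brings us to Thursday, 2026-10-01, which is the last day of the standstill period.
Adding 60 calendar days to 2026-10-01 gives 2026-11-30, which is the last day of the appeal period.
The date termination becomes effective: 2026-11-30 + 5 days = 2026-12-05.

2026-12-05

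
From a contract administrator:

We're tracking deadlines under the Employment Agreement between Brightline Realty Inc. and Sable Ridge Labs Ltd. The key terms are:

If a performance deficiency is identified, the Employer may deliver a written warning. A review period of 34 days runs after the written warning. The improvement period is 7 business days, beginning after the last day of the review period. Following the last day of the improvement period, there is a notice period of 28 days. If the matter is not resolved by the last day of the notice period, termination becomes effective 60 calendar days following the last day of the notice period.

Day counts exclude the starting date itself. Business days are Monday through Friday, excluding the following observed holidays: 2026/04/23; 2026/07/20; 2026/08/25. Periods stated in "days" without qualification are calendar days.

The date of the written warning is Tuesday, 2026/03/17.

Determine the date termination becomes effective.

The last day of the review period: 34 calendar days after 2026/03/17 is 2026/04/20.
The last day of the improvement period: 7 business days after Monday, 2026/04/20, skipping weekends and the listed holiday on Apr 23 — Apr 21, Apr 22, Apr 24, Apr 27, Apr 28, Apr 29, Apr 30 — lands on Thursday, 2026/04/30.
Adding 28 calendar days to 2026/04/30 gives 2026/05/28, which is the last day of the notice period.
Adding 60 calendar days to 2026/05/28 gives 2026/07/27, which is the date termination becomes effective.

2026/07/27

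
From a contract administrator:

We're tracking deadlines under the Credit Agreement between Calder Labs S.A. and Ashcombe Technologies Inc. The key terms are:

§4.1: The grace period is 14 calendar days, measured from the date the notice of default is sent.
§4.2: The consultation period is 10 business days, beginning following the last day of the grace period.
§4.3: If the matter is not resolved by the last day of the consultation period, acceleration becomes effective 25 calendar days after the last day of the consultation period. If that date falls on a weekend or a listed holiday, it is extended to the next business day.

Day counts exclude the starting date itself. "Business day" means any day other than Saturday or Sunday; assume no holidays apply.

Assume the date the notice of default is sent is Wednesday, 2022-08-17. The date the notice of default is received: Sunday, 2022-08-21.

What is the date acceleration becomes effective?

2022-10-10

Adding 14 calendar days to 2022-08-17 gives 2022-08-31, which is the last day of the grace period.
From Wednesday, 2022-08-31, 10 business days (Sep 1, Sep 2, Sep 5, Sep 6, Sep 7, Sep 8, Sep 9, Sep 12, Sep 13, Sep 14, skipping weekends) brings us to Wednesday, 2022-09-14, which is the last day of the consultation period.
Adding 25 calendar days to 2022-09-14 gives 2022-10-09, which is the date acceleration becomes effective. That falls on a Sunday, so it rolls to the next business day, Monday, 2022-10-10.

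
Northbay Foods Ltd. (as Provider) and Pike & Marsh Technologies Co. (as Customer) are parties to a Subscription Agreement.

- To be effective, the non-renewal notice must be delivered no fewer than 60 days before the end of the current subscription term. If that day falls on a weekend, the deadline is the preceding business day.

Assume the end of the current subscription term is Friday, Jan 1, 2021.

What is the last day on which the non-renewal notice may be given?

Jan 1, 2021 minus 60 days is Nov 2, 2020. That is a Monday, so no adjustment is needed.

Nov 2, 2020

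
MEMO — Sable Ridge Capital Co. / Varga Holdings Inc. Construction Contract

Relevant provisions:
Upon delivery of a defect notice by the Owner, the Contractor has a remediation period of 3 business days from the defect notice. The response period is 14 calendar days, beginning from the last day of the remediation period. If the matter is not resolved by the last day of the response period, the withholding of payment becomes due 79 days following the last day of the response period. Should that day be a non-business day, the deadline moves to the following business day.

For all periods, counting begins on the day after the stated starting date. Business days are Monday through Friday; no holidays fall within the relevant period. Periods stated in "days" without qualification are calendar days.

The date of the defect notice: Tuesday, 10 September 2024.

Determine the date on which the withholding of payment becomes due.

16 December 2024

The last day of the remediation period: 3 business days after Tuesday, 10 September 2024, skipping weekends — Sep 11, Sep 12, Sep 13 — lands on Friday, 13 September 2024.
The last day of the response period: 13 September 2024 + 14 days = 27 September 2024.
The date on which the withholding of payment becomes due: 27 September 2024 + 79 days = 15 December 2024. That falls on a Sunday, so it rolls to the next business day, Monday, 16 December 2024.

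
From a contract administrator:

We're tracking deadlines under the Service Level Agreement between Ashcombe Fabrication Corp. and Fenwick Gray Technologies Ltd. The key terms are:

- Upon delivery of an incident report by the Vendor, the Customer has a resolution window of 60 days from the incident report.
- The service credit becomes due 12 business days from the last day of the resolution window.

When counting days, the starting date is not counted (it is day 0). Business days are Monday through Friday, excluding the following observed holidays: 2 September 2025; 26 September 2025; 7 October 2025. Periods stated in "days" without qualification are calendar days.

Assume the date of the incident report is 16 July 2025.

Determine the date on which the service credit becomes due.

Adding 60 calendar days to 16 July 2025 gives 14 September 2025, which is the last day of the resolution window.
The date on which the service credit becomes due: 12 business days after Sunday, 14 September 2025, skipping weekends and the listed holiday on Sep 26 — Sep 15, Sep 16, Sep 17, Sep 18, …, Sep 29, Sep 30, Oct 1 — lands on Wednesday, 1 October 2025.

1 October 2025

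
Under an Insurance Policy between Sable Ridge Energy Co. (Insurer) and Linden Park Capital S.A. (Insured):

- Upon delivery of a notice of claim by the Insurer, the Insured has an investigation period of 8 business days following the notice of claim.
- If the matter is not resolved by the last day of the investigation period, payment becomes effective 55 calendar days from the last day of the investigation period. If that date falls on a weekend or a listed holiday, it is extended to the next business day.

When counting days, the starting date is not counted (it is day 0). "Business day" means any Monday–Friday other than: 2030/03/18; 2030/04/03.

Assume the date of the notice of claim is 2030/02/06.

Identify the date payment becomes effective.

2030/04/15

The last day of the investigation period: 8 business days after Wednesday, 2030/02/06, skipping weekends — Feb 7, Feb 8, Feb 11, Feb 12, Feb 13, Feb 14, Feb 15, Feb 18 — lands on Monday, 2030/02/18.
Adding 55 calendar days to 2030/02/18 gives 2030/04/14, which is the date payment becomes effective. That falls on a Sunday, so it rolls to the next business day, Monday, 2030/04/15.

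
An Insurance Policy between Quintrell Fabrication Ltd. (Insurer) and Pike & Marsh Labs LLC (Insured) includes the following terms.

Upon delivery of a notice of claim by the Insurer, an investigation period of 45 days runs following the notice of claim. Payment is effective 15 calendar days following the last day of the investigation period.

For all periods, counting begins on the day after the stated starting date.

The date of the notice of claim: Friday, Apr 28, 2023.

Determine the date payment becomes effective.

Adding 45 calendar days to Apr 28, 2023 gives Jun 12, 2023, which is the last day of the investigation period.
Adding 15 calendar days to Jun 12, 2023 gives Jun 27, 2023, which is the date payment becomes effective.

Jun 27, 2023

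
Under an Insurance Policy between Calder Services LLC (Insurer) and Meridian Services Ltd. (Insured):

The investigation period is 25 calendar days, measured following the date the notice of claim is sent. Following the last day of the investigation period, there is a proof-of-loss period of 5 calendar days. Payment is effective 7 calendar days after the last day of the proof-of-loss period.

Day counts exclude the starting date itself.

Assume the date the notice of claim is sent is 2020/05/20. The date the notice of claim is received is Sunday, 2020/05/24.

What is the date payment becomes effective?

The last day of the investigation period: 2020/05/20 + 25 days = 2020/06/14.
Adding 5 calendar days to 2020/06/14 gives 2020/06/19, which is the last day of the proof-of-loss period.
The date payment becomes effective: 7 calendar days after 2020/06/19 is 2020/06/26.

2020/06/26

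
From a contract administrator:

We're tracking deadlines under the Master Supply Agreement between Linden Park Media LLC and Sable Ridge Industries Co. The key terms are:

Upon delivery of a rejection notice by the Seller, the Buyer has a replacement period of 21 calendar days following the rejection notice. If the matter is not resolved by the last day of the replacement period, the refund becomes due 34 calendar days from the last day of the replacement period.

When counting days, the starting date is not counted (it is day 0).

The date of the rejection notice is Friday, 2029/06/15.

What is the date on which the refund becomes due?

The last day of the replacement period: 21 calendar days after 2029/06/15 is 2029/07/06.
Adding 34 calendar days to 2029/07/06 gives 2029/08/09, which is the date on which the refund becomes due.

2029/08/09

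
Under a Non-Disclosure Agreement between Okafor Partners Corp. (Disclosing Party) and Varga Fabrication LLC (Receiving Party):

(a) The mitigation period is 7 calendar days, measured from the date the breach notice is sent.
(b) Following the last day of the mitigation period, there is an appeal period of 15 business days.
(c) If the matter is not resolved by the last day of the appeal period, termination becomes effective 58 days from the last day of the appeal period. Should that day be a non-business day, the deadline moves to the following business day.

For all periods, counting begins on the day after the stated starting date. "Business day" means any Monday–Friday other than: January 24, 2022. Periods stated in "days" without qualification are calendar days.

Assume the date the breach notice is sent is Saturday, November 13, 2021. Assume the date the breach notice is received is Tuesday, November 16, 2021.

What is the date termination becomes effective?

February 7, 2022

Adding 7 calendar days to November 13, 2021 gives November 20, 2021, which is the last day of the mitigation period.
The last day of the appeal period: 15 business days after Saturday, November 20, 2021, skipping weekends — Nov 22, Nov 23, Nov 24, Nov 25, …, Dec 8, Dec 9, Dec 10 — lands on Friday, December 10, 2021.
Adding 58 calendar days to December 10, 2021 gives February 6, 2022, which is the date termination becomes effective. That falls on a Sunday, so it rolls to the next business day, Monday, February 7, 2022.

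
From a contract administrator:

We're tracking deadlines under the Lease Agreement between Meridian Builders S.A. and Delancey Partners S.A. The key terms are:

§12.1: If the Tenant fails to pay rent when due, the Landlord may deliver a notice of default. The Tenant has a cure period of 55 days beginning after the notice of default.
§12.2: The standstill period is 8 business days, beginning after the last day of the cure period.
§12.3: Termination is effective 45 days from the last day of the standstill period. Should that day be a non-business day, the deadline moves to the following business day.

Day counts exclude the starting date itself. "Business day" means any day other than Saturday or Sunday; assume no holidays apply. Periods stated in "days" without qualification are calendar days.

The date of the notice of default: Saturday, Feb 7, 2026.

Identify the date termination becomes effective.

The last day of the cure period: 55 calendar days after Feb 7, 2026 is Apr 3, 2026.
The last day of the standstill period: 8 business days after Friday, Apr 3, 2026, skipping weekends — Apr 6, Apr 7, Apr 8, Apr 9, Apr 10, Apr 13, Apr 14, Apr 15 — lands on Wednesday, Apr 15, 2026.
The date termination becomes effective: Apr 15, 2026 + 45 days = May 30, 2026. That falls on a Saturday, so it rolls to the next business day, Monday, Jun 1, 2026.

Jun 1, 2026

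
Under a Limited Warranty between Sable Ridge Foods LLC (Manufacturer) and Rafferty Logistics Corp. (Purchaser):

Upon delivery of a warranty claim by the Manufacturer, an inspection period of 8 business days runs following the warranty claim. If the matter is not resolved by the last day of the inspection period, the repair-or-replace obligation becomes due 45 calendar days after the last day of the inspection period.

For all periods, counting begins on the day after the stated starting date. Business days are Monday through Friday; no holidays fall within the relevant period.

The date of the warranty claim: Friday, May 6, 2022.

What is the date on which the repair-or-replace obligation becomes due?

From Friday, May 6, 2022, 8 business days (May 9, May 10, May 11, May 12, May 13, May 16, May 17, May 18, skipping weekends) brings us to Wednesday, May 18, 2022, which is the last day of the inspection period.
The date on which the repair-or-replace obligation becomes due: 45 calendar days after May 18, 2022 is July 2, 2022.

July 2, 2022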